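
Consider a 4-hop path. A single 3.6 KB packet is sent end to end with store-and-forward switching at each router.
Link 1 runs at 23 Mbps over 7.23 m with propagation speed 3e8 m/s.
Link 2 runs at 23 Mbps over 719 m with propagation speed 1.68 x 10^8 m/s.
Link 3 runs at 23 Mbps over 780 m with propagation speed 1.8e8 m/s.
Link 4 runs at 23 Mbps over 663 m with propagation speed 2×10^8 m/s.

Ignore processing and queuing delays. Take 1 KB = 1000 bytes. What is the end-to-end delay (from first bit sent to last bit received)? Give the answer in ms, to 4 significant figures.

L = 28800 bits.
Transmission delay per hop = L/R = 28800/23000000 = 1.25217 ms; 4 hops → 5.0087 ms.
Propagation delays (d/s per hop): 2.41e-05, 0.00427976, 0.00433333, 0.003315 ms; sum = 0.0119522 ms.
End-to-end = 5.021 ms.

5.021 ms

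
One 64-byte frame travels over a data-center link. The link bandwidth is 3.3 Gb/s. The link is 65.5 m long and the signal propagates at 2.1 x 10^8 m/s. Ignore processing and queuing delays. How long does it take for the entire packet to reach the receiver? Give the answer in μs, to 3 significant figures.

0.467 μs

L = 64 × 8 = 512 bits.
Transmission delay = L/R = 512 / 3300000000 = 0.155152 μs.
Propagation delay = d/s = 65.5 m / 210000000 m/s = 0.311905 μs.
Total = 0.467 μs.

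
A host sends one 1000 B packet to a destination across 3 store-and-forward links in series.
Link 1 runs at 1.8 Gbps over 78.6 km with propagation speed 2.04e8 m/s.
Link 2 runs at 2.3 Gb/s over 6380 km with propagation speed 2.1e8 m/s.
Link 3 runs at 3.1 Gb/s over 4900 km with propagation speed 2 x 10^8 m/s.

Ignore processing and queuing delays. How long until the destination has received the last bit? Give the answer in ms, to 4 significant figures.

L = 1000 × 8 = 8000 bits.
Transmission delays (L/R per hop): 0.00444444, 0.00347826, 0.00258065 ms; sum = 0.0105034 ms.
Propagation delays (d/s per hop): 0.385294, 30.381, 24.5 ms; sum = 55.2662 ms.
End-to-end = 55.28 ms.

55.28 ms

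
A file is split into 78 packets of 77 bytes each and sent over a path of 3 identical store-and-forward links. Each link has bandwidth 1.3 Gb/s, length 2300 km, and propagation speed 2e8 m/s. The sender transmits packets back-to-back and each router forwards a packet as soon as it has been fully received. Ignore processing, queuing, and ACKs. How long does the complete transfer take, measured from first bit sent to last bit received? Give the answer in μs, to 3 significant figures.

Per-hop transmission t_tx = L/R = 616/1300000000 = 0.473846 μs.
Per-hop propagation t_prop = 2300000/200000000 = 11500 μs.
Pipeline fill: first packet needs 3·t_tx to clear all hops; remaining 77 packets each add one t_tx.
Total = (3+78-1)·t_tx + 3·t_prop = 80·0.473846 + 3·11500 = 34500 μs.

34500 μs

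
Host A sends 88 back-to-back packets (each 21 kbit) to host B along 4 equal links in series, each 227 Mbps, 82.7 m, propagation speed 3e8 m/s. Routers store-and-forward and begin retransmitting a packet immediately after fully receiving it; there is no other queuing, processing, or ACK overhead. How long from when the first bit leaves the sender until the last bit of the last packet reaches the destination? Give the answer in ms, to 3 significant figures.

8.42 ms

Per-hop transmission t_tx = L/R = 21000/227000000 = 0.092511 ms.
Per-hop propagation t_prop = 82.7/300000000 = 0.000275667 ms.
Pipeline fill: first packet needs 4·t_tx to clear all hops; remaining 87 packets each add one t_tx.
Total = (4+88-1)·t_tx + 4·t_prop = 91·0.092511 + 4·0.000275667 = 8.42 ms.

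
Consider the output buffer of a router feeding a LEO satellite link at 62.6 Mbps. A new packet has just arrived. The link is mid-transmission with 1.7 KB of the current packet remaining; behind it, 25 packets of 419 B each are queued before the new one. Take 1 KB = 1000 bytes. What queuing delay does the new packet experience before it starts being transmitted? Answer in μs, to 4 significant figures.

1556 μs

Each queued packet: L/R = 3352/62600000 = 53.5463 μs.
25 queued → 1338.66 μs.
Plus remaining 13600 bits of current packet: 217.252 μs.
Queuing delay = 1556 μs.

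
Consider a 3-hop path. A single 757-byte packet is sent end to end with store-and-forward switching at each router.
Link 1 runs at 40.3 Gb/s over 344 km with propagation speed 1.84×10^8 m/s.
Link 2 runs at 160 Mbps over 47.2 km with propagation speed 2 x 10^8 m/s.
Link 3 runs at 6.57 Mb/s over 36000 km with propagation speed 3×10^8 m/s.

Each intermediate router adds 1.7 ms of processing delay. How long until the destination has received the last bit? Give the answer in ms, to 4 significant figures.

126.5 ms

L = 757 × 8 = 6056 bits.
Transmission delays (L/R per hop): 0.000150273, 0.03785, 0.921766 ms; sum = 0.959766 ms.
Propagation delays (d/s per hop): 1.86957, 0.236, 120 ms; sum = 122.106 ms.
Processing at 2 router(s): 2 × 1.7 ms = 3.4 ms.
End-to-end = 126.5 ms.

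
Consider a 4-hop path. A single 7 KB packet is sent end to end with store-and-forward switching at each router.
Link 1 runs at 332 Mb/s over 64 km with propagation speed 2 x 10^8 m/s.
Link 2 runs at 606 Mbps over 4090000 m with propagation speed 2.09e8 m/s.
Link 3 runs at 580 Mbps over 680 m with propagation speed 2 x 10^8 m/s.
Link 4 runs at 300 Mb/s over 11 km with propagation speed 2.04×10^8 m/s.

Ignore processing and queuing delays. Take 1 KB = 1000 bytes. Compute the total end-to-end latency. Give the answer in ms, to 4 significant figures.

L = 56000 bits.
Transmission delays (L/R per hop): 0.168675, 0.0924092, 0.0965517, 0.186667 ms; sum = 0.544302 ms.
Propagation delays (d/s per hop): 0.32, 19.5694, 0.0034, 0.0539216 ms; sum = 19.9467 ms.
End-to-end = 20.49 ms.

20.49 ms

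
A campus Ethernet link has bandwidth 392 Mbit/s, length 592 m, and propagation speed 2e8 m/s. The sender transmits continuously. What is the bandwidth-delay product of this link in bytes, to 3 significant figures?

Propagation delay = 592 / 200000000 = 2.96e-06 s.
BDP = R × t_prop = 392000000 × 2.96e-06 = 1160.32 bits.
In bytes: 1160.32/8 = 145 bytes.

145 bytes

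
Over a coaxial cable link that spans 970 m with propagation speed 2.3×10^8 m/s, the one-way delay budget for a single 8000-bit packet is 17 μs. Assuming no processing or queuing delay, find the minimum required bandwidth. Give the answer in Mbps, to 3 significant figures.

626 Mbps

Propagation delay = 970 / 2.3e+08 = 4.21739 μs.
Transmission budget = 17 − 4.21739 = 12.7826 μs.
R ≥ L / t_tx = 8000 bits / 1.27826e-05 s = 626 Mbps.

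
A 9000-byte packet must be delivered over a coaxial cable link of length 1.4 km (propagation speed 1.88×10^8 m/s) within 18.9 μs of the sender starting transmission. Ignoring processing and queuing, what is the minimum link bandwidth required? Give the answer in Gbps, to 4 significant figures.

6.286 Gbps

L = 72000 bits.
Propagation delay = 1400 / 188000000 = 7.44681 μs.
Transmission budget = 18.9 − 7.44681 = 11.4532 μs.
R ≥ L / t_tx = 72000 bits / 1.14532e-05 s = 6.286 Gbps.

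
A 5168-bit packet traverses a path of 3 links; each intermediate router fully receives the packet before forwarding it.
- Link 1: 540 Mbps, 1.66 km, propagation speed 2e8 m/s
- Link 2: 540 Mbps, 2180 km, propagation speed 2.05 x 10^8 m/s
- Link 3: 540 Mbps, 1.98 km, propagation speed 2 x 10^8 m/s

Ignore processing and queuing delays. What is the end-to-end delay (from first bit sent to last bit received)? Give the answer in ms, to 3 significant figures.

10.7 ms

Transmission delay per hop = L/R = 5168/540000000 = 0.00957037 ms; 3 hops → 0.0287111 ms.
Propagation delays (d/s per hop): 0.0083, 10.6341, 0.0099 ms; sum = 10.6523 ms.
End-to-end = 10.7 ms.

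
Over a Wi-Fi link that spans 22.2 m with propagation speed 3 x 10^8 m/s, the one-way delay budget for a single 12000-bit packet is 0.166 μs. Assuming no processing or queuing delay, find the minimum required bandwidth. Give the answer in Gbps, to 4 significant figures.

Propagation delay = 22.2 / 300000000 = 0.074 μs.
Transmission budget = 0.166 − 0.074 = 0.092 μs.
R ≥ L / t_tx = 12000 bits / 9.2e-08 s = 130.4 Gbps.

130.4 Gbps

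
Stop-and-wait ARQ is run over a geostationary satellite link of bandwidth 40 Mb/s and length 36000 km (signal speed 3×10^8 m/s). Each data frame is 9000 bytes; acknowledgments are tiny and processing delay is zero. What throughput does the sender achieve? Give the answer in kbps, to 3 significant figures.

298 kbps

t_tx = L/R = 72000/40000000 = 0.0018 s.
t_prop = 36000000/300000000 = 0.12 s; RTT = 0.24 s.
Cycle = t_tx + RTT = 0.2418 s.
Throughput = L / cycle = 72000 / 0.2418 = 298 kbps.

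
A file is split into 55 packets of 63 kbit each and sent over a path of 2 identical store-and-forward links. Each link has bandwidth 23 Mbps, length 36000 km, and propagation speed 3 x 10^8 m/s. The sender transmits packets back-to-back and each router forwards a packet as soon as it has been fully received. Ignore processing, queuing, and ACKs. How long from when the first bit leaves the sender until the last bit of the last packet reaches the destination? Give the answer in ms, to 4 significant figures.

393.4 ms

Per-hop transmission t_tx = L/R = 63000/23000000 = 2.73913 ms.
Per-hop propagation t_prop = 36000000/300000000 = 120 ms.
Pipeline fill: first packet needs 2·t_tx to clear all hops; remaining 54 packets each add one t_tx.
Total = (2+55-1)·t_tx + 2·t_prop = 56·2.73913 + 2·120 = 393.4 ms.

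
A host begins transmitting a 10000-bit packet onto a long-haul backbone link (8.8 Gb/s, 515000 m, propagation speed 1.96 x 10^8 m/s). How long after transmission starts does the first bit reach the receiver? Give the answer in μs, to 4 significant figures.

2628 μs

First bit experiences only propagation delay: d/s = 515000/196000000 = 2628 μs.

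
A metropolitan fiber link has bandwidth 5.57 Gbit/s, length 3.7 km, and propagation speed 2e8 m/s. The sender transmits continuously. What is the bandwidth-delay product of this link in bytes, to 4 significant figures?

12880 bytes

Propagation delay = 3700 / 200000000 = 1.85e-05 s.
BDP = R × t_prop = 5570000000 × 1.85e-05 = 103045 bits.
In bytes: 103045/8 = 12880 bytes.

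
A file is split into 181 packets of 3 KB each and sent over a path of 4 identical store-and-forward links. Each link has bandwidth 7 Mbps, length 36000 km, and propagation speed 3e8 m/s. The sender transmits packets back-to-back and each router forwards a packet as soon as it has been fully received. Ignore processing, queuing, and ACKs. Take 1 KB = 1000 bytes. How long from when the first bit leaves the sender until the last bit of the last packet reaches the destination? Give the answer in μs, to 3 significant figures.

Per-hop transmission t_tx = L/R = 24000/7000000 = 3428.57 μs.
Per-hop propagation t_prop = 36000000/300000000 = 120000 μs.
Pipeline fill: first packet needs 4·t_tx to clear all hops; remaining 180 packets each add one t_tx.
Total = (4+181-1)·t_tx + 4·t_prop = 184·3428.57 + 4·120000 = 1110000 μs.

1110000 μs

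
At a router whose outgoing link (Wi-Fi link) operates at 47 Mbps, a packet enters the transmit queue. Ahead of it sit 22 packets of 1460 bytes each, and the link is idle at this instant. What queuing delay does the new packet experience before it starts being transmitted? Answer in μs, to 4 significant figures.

Each queued packet: L/R = 11680/47000000 = 248.511 μs.
22 queued → 5467.23 μs.
Queuing delay = 5467 μs.

5467 μs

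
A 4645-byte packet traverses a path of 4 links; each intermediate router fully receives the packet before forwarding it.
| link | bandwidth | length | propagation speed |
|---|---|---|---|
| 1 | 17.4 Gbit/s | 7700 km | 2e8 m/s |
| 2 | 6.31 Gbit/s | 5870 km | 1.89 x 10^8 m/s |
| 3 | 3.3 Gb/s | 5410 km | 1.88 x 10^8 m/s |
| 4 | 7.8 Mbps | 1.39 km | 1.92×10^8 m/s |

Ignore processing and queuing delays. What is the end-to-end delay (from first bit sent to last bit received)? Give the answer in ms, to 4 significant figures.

103.1 ms

L = 4645 × 8 = 37160 bits.
Transmission delays (L/R per hop): 0.00213563, 0.00588906, 0.0112606, 4.7641 ms; sum = 4.78339 ms.
Propagation delays (d/s per hop): 38.5, 31.0582, 28.7766, 0.00723958 ms; sum = 98.342 ms.
End-to-end = 103.1 ms.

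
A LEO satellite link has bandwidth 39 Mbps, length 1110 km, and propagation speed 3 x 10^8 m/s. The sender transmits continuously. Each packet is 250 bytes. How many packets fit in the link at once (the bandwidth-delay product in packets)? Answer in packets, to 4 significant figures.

Propagation delay = 1110000 / 300000000 = 0.0037 s.
BDP = R × t_prop = 39000000 × 0.0037 = 144300 bits.
In packets of 2000 bits: 72.15 packets.

72.15 packets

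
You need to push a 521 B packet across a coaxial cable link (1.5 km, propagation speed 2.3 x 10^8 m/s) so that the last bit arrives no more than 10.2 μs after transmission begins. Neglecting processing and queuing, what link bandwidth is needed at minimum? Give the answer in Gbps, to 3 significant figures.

1.13 Gbps

L = 4168 bits.
Propagation delay = 1500 / 2.3e+08 = 6.52174 μs.
Transmission budget = 10.2 − 6.52174 = 3.67826 μs.
R ≥ L / t_tx = 4168 bits / 3.67826e-06 s = 1.13 Gbps.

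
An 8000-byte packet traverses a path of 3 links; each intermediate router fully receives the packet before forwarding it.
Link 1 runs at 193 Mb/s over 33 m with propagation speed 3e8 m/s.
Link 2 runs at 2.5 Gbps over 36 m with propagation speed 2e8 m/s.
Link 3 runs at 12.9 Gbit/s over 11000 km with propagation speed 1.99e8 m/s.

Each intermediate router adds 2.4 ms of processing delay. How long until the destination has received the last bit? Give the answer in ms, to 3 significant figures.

60.4 ms

L = 8000 × 8 = 64000 bits.
Transmission delays (L/R per hop): 0.331606, 0.0256, 0.00496124 ms; sum = 0.362167 ms.
Propagation delays (d/s per hop): 0.00011, 0.00018, 55.2764 ms; sum = 55.2767 ms.
Processing at 2 router(s): 2 × 2.4 ms = 4.8 ms.
End-to-end = 60.4 ms.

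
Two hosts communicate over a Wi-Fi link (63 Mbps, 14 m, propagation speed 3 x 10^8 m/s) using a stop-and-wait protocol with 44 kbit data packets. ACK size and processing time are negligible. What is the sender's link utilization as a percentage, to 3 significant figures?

t_tx = L/R = 44000/63000000 = 0.000698413 s.
t_prop = 14/300000000 = 4.66667e-08 s; RTT = 9.33333e-08 s.
Cycle = t_tx + RTT = 0.000698506 s.
Utilization = t_tx / cycle = 0.000698413/0.000698506 = 100 %.

100 %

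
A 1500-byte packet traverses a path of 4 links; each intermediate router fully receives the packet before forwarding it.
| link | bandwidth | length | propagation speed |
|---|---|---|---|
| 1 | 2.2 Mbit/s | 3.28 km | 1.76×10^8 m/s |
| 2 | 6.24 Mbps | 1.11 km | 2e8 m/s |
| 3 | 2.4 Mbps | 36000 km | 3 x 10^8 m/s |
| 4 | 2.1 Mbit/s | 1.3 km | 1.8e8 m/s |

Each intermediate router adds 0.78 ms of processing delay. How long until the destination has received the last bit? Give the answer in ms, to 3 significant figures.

L = 1500 × 8 = 12000 bits.
Transmission delays (L/R per hop): 5.45455, 1.92308, 5, 5.71429 ms; sum = 18.0919 ms.
Propagation delays (d/s per hop): 0.0186364, 0.00555, 120, 0.00722222 ms; sum = 120.031 ms.
Processing at 3 router(s): 3 × 0.78 ms = 2.34 ms.
End-to-end = 140 ms.

140 ms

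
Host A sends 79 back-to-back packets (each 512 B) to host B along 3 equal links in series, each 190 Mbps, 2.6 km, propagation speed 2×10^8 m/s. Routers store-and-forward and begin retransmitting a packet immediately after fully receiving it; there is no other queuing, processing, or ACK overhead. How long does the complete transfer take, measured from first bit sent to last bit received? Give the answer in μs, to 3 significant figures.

1790 μs

Per-hop transmission t_tx = L/R = 4096/190000000 = 21.5579 μs.
Per-hop propagation t_prop = 2600/200000000 = 13 μs.
Pipeline fill: first packet needs 3·t_tx to clear all hops; remaining 78 packets each add one t_tx.
Total = (3+79-1)·t_tx + 3·t_prop = 81·21.5579 + 3·13 = 1790 μs.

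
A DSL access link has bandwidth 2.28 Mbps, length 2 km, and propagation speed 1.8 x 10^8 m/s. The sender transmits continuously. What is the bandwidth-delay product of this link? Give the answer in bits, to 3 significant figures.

Propagation delay = 2000 / 180000000 = 1.11111e-05 s.
BDP = R × t_prop = 2280000 × 1.11111e-05 = 25.3333 bits.

25.3 bits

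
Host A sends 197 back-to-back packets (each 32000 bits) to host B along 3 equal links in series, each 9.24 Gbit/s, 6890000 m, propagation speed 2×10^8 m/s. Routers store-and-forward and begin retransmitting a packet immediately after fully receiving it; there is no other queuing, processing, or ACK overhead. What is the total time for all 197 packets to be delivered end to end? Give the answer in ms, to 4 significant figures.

104.0 ms

Per-hop transmission t_tx = L/R = 32000/9240000000 = 0.0034632 ms.
Per-hop propagation t_prop = 6890000/200000000 = 34.45 ms.
Pipeline fill: first packet needs 3·t_tx to clear all hops; remaining 196 packets each add one t_tx.
Total = (3+197-1)·t_tx + 3·t_prop = 199·0.0034632 + 3·34.45 = 104.0 ms.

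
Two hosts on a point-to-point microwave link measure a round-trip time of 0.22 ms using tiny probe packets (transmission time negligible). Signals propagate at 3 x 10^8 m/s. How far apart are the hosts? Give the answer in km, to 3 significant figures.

One-way propagation = RTT/2 = 0.11 ms.
d = s × t = 300000000 × 0.00011 = 33.0 km.

33.0 km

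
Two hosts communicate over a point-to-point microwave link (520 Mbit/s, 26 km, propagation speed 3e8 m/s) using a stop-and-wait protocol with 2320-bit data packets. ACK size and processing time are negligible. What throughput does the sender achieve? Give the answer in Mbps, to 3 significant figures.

13.0 Mbps

t_tx = L/R = 2320/520000000 = 4.46154e-06 s.
t_prop = 26000/300000000 = 8.66667e-05 s; RTT = 0.000173333 s.
Cycle = t_tx + RTT = 0.000177795 s.
Throughput = L / cycle = 2320 / 0.000177795 = 13.0 Mbps.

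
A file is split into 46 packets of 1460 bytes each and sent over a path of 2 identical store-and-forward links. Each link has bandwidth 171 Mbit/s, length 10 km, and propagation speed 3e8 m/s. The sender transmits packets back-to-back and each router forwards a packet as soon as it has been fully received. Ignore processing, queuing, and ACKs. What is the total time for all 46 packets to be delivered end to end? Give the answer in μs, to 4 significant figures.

Per-hop transmission t_tx = L/R = 11680/171000000 = 68.3041 μs.
Per-hop propagation t_prop = 10000/300000000 = 33.3333 μs.
Pipeline fill: first packet needs 2·t_tx to clear all hops; remaining 45 packets each add one t_tx.
Total = (2+46-1)·t_tx + 2·t_prop = 47·68.3041 + 2·33.3333 = 3277 μs.

3277 μs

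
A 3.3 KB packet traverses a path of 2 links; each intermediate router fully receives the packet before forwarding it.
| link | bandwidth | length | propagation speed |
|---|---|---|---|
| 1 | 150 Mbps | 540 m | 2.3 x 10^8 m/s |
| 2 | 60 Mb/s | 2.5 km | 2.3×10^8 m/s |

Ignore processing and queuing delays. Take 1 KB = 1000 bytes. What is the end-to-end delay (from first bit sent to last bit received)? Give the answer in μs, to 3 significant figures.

L = 26400 bits.
Transmission delays (L/R per hop): 176, 440 μs; sum = 616 μs.
Propagation delays (d/s per hop): 2.34783, 10.8696 μs; sum = 13.2174 μs.
End-to-end = 629 μs.

629 μs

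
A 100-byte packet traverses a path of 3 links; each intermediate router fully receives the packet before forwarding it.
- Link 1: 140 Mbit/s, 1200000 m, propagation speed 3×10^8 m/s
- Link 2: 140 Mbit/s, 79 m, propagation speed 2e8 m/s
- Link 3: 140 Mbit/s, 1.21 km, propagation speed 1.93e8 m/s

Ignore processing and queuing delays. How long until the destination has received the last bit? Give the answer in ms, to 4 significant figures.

L = 100 × 8 = 800 bits.
Transmission delay per hop = L/R = 800/140000000 = 0.00571429 ms; 3 hops → 0.0171429 ms.
Propagation delays (d/s per hop): 4, 0.000395, 0.00626943 ms; sum = 4.00666 ms.
End-to-end = 4.024 ms.

4.024 ms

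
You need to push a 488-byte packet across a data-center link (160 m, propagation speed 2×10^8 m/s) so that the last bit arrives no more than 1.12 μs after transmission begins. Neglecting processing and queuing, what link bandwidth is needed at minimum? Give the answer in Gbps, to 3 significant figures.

12.2 Gbps

L = 3904 bits.
Propagation delay = 160 / 200000000 = 0.8 μs.
Transmission budget = 1.12 − 0.8 = 0.32 μs.
R ≥ L / t_tx = 3904 bits / 3.2e-07 s = 12.2 Gbps.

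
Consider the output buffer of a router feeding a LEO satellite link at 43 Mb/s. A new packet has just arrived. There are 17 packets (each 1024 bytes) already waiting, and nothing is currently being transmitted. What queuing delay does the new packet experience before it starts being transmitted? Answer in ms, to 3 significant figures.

Each queued packet: L/R = 8192/43000000 = 0.190512 ms.
17 queued → 3.2387 ms.
Queuing delay = 3.24 ms.

3.24 ms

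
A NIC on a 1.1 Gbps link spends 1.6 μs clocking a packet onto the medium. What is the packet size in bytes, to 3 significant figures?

220 bytes

L = R × t_tx = 1100000000 b/s × 1.6e-06 s = 1760 bits.
In bytes: 1760 / 8 = 220 bytes.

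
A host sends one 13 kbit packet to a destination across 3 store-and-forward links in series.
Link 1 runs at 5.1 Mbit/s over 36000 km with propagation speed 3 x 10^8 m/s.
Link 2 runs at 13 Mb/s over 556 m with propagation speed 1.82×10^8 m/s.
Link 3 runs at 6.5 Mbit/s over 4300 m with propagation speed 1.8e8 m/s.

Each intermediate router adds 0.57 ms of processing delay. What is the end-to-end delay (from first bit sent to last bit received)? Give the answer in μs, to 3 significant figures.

L = 13000 bits.
Transmission delays (L/R per hop): 2549.02, 1000, 2000 μs; sum = 5549.02 μs.
Propagation delays (d/s per hop): 120000, 3.05495, 23.8889 μs; sum = 120027 μs.
Processing at 2 router(s): 2 × 0.57 ms = 1140 μs.
End-to-end = 127000 μs.

127000 μs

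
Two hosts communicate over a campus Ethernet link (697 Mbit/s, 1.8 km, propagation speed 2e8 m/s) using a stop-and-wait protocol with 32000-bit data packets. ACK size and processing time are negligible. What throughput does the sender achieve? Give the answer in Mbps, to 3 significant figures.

501 Mbps

t_tx = L/R = 32000/697000000 = 4.5911e-05 s.
t_prop = 1800/200000000 = 9e-06 s; RTT = 1.8e-05 s.
Cycle = t_tx + RTT = 6.3911e-05 s.
Throughput = L / cycle = 32000 / 6.3911e-05 = 501 Mbps.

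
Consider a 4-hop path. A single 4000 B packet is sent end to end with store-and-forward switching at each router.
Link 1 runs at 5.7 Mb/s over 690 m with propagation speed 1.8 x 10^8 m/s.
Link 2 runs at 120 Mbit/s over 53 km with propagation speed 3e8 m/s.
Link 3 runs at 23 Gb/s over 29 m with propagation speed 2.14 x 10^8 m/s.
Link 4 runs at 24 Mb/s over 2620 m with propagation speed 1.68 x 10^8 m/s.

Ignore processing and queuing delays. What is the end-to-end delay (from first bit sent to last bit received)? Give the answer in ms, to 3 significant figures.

7.41 ms

L = 4000 × 8 = 32000 bits.
Transmission delays (L/R per hop): 5.61404, 0.266667, 0.0013913, 1.33333 ms; sum = 7.21543 ms.
Propagation delays (d/s per hop): 0.00383333, 0.176667, 0.000135514, 0.0155952 ms; sum = 0.196231 ms.
End-to-end = 7.41 ms.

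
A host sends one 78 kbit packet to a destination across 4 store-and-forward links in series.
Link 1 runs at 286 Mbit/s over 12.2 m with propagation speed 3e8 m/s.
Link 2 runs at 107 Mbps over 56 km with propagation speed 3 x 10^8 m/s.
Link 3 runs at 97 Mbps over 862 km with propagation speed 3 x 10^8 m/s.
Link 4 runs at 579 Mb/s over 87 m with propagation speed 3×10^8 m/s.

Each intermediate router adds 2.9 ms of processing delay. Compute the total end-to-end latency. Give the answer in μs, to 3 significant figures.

13700 μs

L = 78000 bits.
Transmission delays (L/R per hop): 272.727, 728.972, 804.124, 134.715 μs; sum = 1940.54 μs.
Propagation delays (d/s per hop): 0.0406667, 186.667, 2873.33, 0.29 μs; sum = 3060.33 μs.
Processing at 3 router(s): 3 × 2.9 ms = 8700 μs.
End-to-end = 13700 μs.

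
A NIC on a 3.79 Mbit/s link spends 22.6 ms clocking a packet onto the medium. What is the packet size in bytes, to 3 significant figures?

10700 bytes

L = R × t_tx = 3790000 b/s × 0.0226 s = 85654 bits.
In bytes: 85654 / 8 = 10700 bytes.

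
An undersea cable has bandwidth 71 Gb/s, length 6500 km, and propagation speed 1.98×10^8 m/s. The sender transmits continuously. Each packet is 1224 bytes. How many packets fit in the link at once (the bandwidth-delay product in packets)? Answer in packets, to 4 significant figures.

238000 packets

Propagation delay = 6500000 / 198000000 = 0.0328283 s.
BDP = R × t_prop = 71000000000 × 0.0328283 = 2330810000 bits.
In packets of 9792 bits: 238000 packets.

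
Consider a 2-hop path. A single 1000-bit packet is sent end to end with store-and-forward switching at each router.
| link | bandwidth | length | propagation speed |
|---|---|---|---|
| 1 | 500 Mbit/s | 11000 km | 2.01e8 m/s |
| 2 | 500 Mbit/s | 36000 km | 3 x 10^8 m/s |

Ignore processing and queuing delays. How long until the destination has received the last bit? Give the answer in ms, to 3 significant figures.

175 ms

Transmission delay per hop = L/R = 1000/500000000 = 0.002 ms; 2 hops → 0.004 ms.
Propagation delays (d/s per hop): 54.7264, 120 ms; sum = 174.726 ms.
End-to-end = 175 ms.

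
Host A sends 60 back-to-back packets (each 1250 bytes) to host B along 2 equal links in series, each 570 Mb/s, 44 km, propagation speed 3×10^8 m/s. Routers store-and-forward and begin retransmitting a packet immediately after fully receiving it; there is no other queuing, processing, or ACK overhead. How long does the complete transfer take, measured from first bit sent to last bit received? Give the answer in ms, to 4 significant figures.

Per-hop transmission t_tx = L/R = 10000/570000000 = 0.0175439 ms.
Per-hop propagation t_prop = 44000/300000000 = 0.146667 ms.
Pipeline fill: first packet needs 2·t_tx to clear all hops; remaining 59 packets each add one t_tx.
Total = (2+60-1)·t_tx + 2·t_prop = 61·0.0175439 + 2·0.146667 = 1.364 ms.

1.364 ms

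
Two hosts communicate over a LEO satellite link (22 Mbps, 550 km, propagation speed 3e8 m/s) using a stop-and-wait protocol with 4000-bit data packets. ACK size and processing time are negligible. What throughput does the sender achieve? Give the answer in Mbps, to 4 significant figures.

t_tx = L/R = 4000/22000000 = 0.000181818 s.
t_prop = 550000/300000000 = 0.00183333 s; RTT = 0.00366667 s.
Cycle = t_tx + RTT = 0.00384848 s.
Throughput = L / cycle = 4000 / 0.00384848 = 1.039 Mbps.

1.039 Mbps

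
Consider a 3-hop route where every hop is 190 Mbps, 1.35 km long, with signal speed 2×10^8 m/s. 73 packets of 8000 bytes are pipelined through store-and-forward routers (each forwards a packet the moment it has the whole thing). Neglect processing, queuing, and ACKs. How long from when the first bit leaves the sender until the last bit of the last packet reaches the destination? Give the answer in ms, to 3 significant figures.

Per-hop transmission t_tx = L/R = 64000/190000000 = 0.336842 ms.
Per-hop propagation t_prop = 1350/200000000 = 0.00675 ms.
Pipeline fill: first packet needs 3·t_tx to clear all hops; remaining 72 packets each add one t_tx.
Total = (3+73-1)·t_tx + 3·t_prop = 75·0.336842 + 3·0.00675 = 25.3 ms.

25.3 ms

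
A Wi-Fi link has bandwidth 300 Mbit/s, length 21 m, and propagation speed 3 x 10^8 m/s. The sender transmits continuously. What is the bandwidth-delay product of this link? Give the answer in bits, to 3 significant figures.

Propagation delay = 21 / 300000000 = 7e-08 s.
BDP = R × t_prop = 300000000 × 7e-08 = 21 bits.

21.0 bits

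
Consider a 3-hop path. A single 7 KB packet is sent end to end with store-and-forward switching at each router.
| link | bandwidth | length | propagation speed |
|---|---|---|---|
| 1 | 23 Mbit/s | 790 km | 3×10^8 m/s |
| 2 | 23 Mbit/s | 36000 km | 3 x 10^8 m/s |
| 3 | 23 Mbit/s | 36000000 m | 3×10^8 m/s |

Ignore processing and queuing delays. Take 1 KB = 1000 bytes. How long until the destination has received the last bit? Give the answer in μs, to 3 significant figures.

L = 56000 bits.
Transmission delay per hop = L/R = 56000/23000000 = 2434.78 μs; 3 hops → 7304.35 μs.
Propagation delays (d/s per hop): 2633.33, 120000, 120000 μs; sum = 242633 μs.
End-to-end = 250000 μs.

250000 μs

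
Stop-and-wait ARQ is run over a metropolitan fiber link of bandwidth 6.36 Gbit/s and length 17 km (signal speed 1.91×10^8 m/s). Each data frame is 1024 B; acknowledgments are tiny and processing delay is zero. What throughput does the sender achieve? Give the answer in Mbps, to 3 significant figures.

45.7 Mbps

t_tx = L/R = 8192/6360000000 = 1.28805e-06 s.
t_prop = 17000/191000000 = 8.90052e-05 s; RTT = 0.00017801 s.
Cycle = t_tx + RTT = 0.000179299 s.
Throughput = L / cycle = 8192 / 0.000179299 = 45.7 Mbps.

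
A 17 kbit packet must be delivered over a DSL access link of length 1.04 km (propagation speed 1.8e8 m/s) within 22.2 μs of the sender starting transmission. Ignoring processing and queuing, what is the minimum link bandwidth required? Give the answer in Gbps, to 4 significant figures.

Propagation delay = 1040 / 180000000 = 5.77778 μs.
Transmission budget = 22.2 − 5.77778 = 16.4222 μs.
R ≥ L / t_tx = 17000 bits / 1.64222e-05 s = 1.035 Gbps.

1.035 Gbps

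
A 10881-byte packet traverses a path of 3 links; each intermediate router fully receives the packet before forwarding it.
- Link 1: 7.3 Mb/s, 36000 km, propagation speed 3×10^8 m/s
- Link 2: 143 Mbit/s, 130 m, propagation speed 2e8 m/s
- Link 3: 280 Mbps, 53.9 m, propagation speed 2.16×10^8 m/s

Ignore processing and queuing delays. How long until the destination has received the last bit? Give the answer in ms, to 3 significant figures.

L = 10881 × 8 = 87048 bits.
Transmission delays (L/R per hop): 11.9244, 0.608727, 0.310886 ms; sum = 12.844 ms.
Propagation delays (d/s per hop): 120, 0.00065, 0.000249537 ms; sum = 120.001 ms.
End-to-end = 133 ms.

133 ms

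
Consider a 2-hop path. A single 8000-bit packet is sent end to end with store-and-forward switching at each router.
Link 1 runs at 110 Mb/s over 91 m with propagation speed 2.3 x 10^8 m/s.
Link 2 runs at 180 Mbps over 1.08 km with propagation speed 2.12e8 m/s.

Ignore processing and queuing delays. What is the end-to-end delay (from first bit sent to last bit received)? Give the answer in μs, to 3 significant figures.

123 μs

Transmission delays (L/R per hop): 72.7273, 44.4444 μs; sum = 117.172 μs.
Propagation delays (d/s per hop): 0.395652, 5.09434 μs; sum = 5.48999 μs.
End-to-end = 123 μs.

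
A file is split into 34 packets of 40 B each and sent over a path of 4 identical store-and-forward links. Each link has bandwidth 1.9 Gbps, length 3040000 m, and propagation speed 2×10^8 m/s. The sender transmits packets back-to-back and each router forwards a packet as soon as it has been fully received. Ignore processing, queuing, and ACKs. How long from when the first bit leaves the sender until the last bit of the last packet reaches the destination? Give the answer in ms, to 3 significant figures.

60.8 ms

Per-hop transmission t_tx = L/R = 320/1900000000 = 0.000168421 ms.
Per-hop propagation t_prop = 3040000/200000000 = 15.2 ms.
Pipeline fill: first packet needs 4·t_tx to clear all hops; remaining 33 packets each add one t_tx.
Total = (4+34-1)·t_tx + 4·t_prop = 37·0.000168421 + 4·15.2 = 60.8 ms.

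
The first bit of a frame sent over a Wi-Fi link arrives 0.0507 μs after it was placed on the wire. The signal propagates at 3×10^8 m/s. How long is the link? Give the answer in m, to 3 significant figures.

15.2 m

d = s × t_prop = 300000000 × 5.07e-08 = 15.2 m.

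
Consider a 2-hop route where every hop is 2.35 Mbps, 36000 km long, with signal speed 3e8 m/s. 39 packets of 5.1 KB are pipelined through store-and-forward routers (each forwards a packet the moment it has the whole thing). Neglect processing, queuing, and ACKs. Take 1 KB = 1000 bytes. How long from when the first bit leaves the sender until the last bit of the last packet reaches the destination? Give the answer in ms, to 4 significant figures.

934.5 ms

Per-hop transmission t_tx = L/R = 40800/2350000 = 17.3617 ms.
Per-hop propagation t_prop = 36000000/300000000 = 120 ms.
Pipeline fill: first packet needs 2·t_tx to clear all hops; remaining 38 packets each add one t_tx.
Total = (2+39-1)·t_tx + 2·t_prop = 40·17.3617 + 2·120 = 934.5 ms.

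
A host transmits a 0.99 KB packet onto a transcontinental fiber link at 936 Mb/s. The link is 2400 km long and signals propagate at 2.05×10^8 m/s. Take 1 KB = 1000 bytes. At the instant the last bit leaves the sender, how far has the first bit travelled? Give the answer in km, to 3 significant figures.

1.73 km

t_tx = L/R = 7920/936000000 = 8.46154e-06 s.
Distance = s × t_tx = 2.05e+08 × 8.46154e-06 = 1.73 km.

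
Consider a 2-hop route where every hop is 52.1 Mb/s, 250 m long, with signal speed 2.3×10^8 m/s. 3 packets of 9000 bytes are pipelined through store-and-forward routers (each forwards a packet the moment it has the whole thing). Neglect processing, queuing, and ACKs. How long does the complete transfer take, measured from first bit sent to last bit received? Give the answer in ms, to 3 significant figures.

5.53 ms

Per-hop transmission t_tx = L/R = 72000/52100000 = 1.38196 ms.
Per-hop propagation t_prop = 250/2.3e+08 = 0.00108696 ms.
Pipeline fill: first packet needs 2·t_tx to clear all hops; remaining 2 packets each add one t_tx.
Total = (2+3-1)·t_tx + 2·t_prop = 4·1.38196 + 2·0.00108696 = 5.53 ms.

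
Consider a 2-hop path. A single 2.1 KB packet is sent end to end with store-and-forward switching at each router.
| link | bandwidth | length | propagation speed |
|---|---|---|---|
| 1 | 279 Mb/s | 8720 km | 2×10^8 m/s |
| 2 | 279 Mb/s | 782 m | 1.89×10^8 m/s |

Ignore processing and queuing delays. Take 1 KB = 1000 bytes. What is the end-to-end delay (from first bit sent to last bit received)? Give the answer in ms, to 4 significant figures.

43.72 ms

L = 16800 bits.
Transmission delay per hop = L/R = 16800/279000000 = 0.0602151 ms; 2 hops → 0.12043 ms.
Propagation delays (d/s per hop): 43.6, 0.00413757 ms; sum = 43.6041 ms.
End-to-end = 43.72 ms.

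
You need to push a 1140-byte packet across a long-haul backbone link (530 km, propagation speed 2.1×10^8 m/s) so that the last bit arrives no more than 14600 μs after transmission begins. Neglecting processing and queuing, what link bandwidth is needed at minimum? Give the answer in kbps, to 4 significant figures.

755.2 kbps

L = 9120 bits.
Propagation delay = 530000 / 210000000 = 2523.81 μs.
Transmission budget = 14600 − 2523.81 = 12076.2 μs.
R ≥ L / t_tx = 9120 bits / 0.0120762 s = 755.2 kbps.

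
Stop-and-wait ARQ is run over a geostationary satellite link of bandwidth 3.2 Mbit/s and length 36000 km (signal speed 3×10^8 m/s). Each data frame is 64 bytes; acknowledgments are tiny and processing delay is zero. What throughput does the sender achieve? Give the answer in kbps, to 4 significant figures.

t_tx = L/R = 512/3200000 = 0.00016 s.
t_prop = 36000000/300000000 = 0.12 s; RTT = 0.24 s.
Cycle = t_tx + RTT = 0.24016 s.
Throughput = L / cycle = 512 / 0.24016 = 2.132 kbps.

2.132 kbps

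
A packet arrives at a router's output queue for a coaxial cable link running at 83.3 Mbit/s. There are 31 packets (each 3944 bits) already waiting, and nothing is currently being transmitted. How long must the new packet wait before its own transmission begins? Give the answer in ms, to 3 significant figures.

Each queued packet: L/R = 3944/83300000 = 0.0473469 ms.
31 queued → 1.46776 ms.
Queuing delay = 1.47 ms.

1.47 ms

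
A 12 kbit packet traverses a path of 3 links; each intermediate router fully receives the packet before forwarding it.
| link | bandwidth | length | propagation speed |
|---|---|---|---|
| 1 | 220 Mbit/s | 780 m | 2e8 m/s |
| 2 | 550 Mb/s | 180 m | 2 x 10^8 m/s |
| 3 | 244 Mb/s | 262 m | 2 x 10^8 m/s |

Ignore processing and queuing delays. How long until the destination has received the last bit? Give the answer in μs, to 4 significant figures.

131.7 μs

L = 12000 bits.
Transmission delays (L/R per hop): 54.5455, 21.8182, 49.1803 μs; sum = 125.544 μs.
Propagation delays (d/s per hop): 3.9, 0.9, 1.31 μs; sum = 6.11 μs.
End-to-end = 131.7 μs.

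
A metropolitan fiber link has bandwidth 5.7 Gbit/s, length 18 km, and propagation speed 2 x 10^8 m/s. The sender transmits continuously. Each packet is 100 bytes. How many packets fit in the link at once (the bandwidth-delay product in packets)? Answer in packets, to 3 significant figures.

Propagation delay = 18000 / 200000000 = 9e-05 s.
BDP = R × t_prop = 5700000000 × 9e-05 = 513000 bits.
In packets of 800 bits: 641 packets.

641 packets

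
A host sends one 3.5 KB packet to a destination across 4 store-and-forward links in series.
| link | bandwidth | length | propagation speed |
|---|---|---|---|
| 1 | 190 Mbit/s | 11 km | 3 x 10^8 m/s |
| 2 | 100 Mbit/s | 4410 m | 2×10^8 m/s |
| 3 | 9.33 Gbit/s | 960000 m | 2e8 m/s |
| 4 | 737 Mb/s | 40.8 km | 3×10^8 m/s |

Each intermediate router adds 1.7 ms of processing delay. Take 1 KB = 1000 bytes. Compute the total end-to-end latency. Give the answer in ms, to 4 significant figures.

L = 28000 bits.
Transmission delays (L/R per hop): 0.147368, 0.28, 0.00300107, 0.0379919 ms; sum = 0.468361 ms.
Propagation delays (d/s per hop): 0.0366667, 0.02205, 4.8, 0.136 ms; sum = 4.99472 ms.
Processing at 3 router(s): 3 × 1.7 ms = 5.1 ms.
End-to-end = 10.56 ms.

10.56 ms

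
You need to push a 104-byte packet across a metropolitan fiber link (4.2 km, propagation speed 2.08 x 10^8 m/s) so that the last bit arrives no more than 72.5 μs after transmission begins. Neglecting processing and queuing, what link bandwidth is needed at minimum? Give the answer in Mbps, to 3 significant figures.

15.9 Mbps

L = 832 bits.
Propagation delay = 4200 / 208000000 = 20.1923 μs.
Transmission budget = 72.5 − 20.1923 = 52.3077 μs.
R ≥ L / t_tx = 832 bits / 5.23077e-05 s = 15.9 Mbps.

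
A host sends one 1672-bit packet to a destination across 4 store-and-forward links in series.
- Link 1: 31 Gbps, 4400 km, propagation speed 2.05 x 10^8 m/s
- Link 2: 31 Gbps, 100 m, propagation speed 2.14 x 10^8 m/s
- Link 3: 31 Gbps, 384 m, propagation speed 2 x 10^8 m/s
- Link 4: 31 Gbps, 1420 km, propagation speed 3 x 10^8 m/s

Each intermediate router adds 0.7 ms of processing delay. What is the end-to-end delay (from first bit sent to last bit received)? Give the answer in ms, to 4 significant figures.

Transmission delay per hop = L/R = 1672/31000000000 = 5.39355e-05 ms; 4 hops → 0.000215742 ms.
Propagation delays (d/s per hop): 21.4634, 0.00046729, 0.00192, 4.73333 ms; sum = 26.1991 ms.
Processing at 3 router(s): 3 × 0.7 ms = 2.1 ms.
End-to-end = 28.30 ms.

28.30 ms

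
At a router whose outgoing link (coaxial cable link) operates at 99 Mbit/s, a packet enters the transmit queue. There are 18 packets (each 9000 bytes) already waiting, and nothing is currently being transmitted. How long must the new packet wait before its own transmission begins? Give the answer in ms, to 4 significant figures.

Each queued packet: L/R = 72000/99000000 = 0.727273 ms.
18 queued → 13.0909 ms.
Queuing delay = 13.09 ms.

13.09 ms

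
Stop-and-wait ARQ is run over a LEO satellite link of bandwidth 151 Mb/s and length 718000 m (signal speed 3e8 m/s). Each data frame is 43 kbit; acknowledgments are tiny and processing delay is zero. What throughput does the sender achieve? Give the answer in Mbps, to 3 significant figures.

t_tx = L/R = 43000/151000000 = 0.000284768 s.
t_prop = 718000/300000000 = 0.00239333 s; RTT = 0.00478667 s.
Cycle = t_tx + RTT = 0.00507143 s.
Throughput = L / cycle = 43000 / 0.00507143 = 8.48 Mbps.

8.48 Mbps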